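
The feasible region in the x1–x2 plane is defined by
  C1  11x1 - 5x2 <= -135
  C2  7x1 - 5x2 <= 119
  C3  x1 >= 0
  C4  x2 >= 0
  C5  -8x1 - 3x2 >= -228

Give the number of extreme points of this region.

Pairwise boundary intersections that survive every other constraint:
  (0, 27)
  (735/73, 3588/73)
  (0, 76)

3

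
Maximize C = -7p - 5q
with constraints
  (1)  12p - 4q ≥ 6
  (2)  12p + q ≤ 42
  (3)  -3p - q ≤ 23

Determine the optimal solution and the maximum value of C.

p = 65/9, q = -134/3, maximum C = 1555/9

Feasible corners and C = -7p - 5q:
  (29/10, 36/5) → C = -563/10
  (-43/12, -49/4) → C = 259/3
  (65/9, -134/3) → C = 1555/9

At the optimal vertex, 12p + q = 42 and -3p - q = 23.
Solving simultaneously gives p = 65/9, q = -134/3.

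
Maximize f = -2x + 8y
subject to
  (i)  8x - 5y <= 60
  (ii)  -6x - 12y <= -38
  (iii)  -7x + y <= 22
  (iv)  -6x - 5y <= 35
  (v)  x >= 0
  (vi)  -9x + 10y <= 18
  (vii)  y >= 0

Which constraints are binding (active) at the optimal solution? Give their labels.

Corner points and f = -2x + 8y:
  (138/7, 684/35) → f = 4092/35
  (15/2, 0) → f = -15
  (41/42, 75/28) → f = 409/21
  (19/3, 0) → f = -38/3

The maximum is at (138/7, 684/35). Substituting into each constraint, equality holds for (i) and (vi); the remaining constraints have slack.

(i) and (vi)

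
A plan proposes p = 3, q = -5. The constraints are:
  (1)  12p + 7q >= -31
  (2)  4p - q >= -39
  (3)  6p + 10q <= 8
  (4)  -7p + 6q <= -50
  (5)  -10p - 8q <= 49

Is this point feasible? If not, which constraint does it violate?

feasible

(1): 1 ≥ -31 ✓
(2): 17 ≥ -39 ✓
(3): -32 ≤ 8 ✓
(4): -51 ≤ -50 ✓
(5): 10 ≤ 49 ✓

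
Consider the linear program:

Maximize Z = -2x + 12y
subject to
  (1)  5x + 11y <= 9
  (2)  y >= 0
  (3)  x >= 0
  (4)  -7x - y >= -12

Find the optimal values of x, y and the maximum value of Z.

x = 0, y = 9/11, maximum Z = 108/11

Corner points and Z = -2x + 12y:
  (0, 9/11) → Z = 108/11
  (41/24, 1/24) → Z = -35/12
  (0, 0) → Z = 0
  (12/7, 0) → Z = -24/7

The optimum lies where 5x + 11y = 9 and x = 0.
Solving simultaneously gives x = 0, y = 9/11.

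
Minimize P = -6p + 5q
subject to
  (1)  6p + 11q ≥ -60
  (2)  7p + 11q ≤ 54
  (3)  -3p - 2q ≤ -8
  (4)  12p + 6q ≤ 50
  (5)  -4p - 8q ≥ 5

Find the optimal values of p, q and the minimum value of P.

p = 26/3, q = -9, minimum P = -97

Extreme points and P = -6p + 5q:
  (26/3, -9) → P = -97
  (37/8, -47/16) → P = -679/16
  (215/36, -65/18) → P = -485/9

The binding constraints are -3p - 2q = -8 and 12p + 6q = 50.
Solving simultaneously gives p = 26/3, q = -9.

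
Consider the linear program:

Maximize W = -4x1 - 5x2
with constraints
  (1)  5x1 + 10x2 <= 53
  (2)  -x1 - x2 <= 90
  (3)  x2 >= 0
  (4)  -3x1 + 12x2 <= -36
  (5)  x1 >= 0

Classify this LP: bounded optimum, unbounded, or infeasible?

The boundaries 5x1 + 10x2 = 53 and x2 = 0 meet at (53/5, 0), but that point violates -3x1 + 12x2 ≤ -36. Every candidate vertex is excluded by some other constraint, so the feasible region is empty.

infeasible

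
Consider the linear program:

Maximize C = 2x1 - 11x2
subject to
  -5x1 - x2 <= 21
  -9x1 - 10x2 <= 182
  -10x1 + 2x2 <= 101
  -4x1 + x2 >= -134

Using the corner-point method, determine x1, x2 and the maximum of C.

x1 = 1158/49, x2 = -1934/49, maximum C = 3370/7

The feasible region is unbounded (it extends along (1, 5), (1, 4)), but C strictly decreases along every unbounded feasible direction, so there is no improving ray and the maximum is attained at a vertex.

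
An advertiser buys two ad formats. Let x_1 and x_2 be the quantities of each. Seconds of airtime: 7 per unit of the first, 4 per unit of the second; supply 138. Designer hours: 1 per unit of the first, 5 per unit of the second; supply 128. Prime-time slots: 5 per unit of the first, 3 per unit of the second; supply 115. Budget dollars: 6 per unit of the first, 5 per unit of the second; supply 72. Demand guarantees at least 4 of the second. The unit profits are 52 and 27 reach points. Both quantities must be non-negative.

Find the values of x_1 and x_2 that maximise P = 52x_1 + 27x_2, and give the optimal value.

Extreme points and P = 52x_1 + 27x_2:
  (0, 72/5) → P = 1944/5
  (0, 4) → P = 108
  (26/3, 4) → P = 1676/3

The binding constraints are 6x_1 + 5x_2 = 72 and x_2 = 4.
Solving simultaneously gives x_1 = 26/3, x_2 = 4.

x_1 = 26/3, x_2 = 4, maximum P = 1676/3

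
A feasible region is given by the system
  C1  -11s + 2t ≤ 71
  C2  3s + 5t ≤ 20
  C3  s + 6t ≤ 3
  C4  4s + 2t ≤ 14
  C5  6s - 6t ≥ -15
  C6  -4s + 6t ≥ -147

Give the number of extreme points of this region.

Intersecting each pair of boundary lines and keeping only the points that satisfy every inequality leaves:
  (-22/3, -29/6)
  (-360/29, -1901/58)
  (39/11, -1/11)
  (-12/7, 11/14)
  (189/16, -133/8)

5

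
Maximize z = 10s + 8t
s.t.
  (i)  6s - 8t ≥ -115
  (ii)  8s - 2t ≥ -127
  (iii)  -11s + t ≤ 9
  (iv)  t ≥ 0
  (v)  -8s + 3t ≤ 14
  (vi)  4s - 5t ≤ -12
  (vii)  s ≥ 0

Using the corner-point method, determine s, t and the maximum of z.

s = 479/2, t = 194, maximum z = 3947

Vertices and z = 10s + 8t:
  (233/46, 418/23) → z = 4509/23
  (479/2, 194) → z = 3947
  (0, 14/3) → z = 112/3
  (0, 12/5) → z = 96/5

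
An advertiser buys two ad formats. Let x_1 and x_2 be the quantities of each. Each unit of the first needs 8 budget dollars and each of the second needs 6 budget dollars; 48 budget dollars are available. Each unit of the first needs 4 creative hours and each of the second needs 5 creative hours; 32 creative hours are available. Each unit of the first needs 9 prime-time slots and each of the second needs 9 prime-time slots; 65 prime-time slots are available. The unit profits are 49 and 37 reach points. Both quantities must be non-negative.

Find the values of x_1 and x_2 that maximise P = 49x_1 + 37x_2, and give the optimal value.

Corner points and P = 49x_1 + 37x_2:
  (0, 0) → P = 0
  (0, 32/5) → P = 1184/5
  (6, 0) → P = 294
  (3, 4) → P = 295

x_1 = 3, x_2 = 4, maximum P = 295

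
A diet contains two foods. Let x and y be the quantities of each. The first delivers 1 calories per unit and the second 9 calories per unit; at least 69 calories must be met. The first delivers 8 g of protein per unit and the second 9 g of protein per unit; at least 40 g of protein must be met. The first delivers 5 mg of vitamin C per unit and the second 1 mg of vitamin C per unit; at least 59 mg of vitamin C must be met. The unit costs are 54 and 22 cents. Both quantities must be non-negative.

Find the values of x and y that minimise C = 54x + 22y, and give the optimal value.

Feasible corners and C = 54x + 22y:
  (0, 59) → C = 1298
  (69, 0) → C = 3726
  (21/2, 13/2) → C = 710
The feasible region is unbounded (it extends along (0, 1), (1, 0)), but C strictly increases along every unbounded feasible direction, so there is no improving ray and the minimum is attained at a vertex.

The binding constraints are x + 9y = 69 and 5x + y = 59.
Solving simultaneously gives x = 21/2, y = 13/2.

x = 21/2, y = 13/2, minimum C = 710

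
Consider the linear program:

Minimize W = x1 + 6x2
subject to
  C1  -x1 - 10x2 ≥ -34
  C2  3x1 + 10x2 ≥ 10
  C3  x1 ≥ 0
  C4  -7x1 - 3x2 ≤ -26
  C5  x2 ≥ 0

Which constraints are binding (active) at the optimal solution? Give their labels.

Vertices and W = x1 + 6x2:
  (158/67, 212/67) → W = 1430/67
  (34, 0) → W = 34
  (26/7, 0) → W = 26/7

The minimum is at (26/7, 0). Substituting into each constraint, equality holds for C4 and C5; the remaining constraints have slack.

C4 and C5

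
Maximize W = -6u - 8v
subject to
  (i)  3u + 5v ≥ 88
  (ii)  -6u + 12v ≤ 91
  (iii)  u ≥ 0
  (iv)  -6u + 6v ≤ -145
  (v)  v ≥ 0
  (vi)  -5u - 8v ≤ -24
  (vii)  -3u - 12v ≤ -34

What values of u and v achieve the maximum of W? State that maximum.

Extreme points and W = -6u - 8v:
  (1253/48, 31/16) → W = -1377/8
  (88/3, 0) → W = -176
  (127/2, 118/3) → W = -2087/3
The feasible region is unbounded (it extends along (1, 0), (2, 1)), but W strictly decreases along every unbounded feasible direction, so there is no improving ray and the maximum is attained at a vertex.

u = 1253/48, v = 31/16, maximum W = -1377/8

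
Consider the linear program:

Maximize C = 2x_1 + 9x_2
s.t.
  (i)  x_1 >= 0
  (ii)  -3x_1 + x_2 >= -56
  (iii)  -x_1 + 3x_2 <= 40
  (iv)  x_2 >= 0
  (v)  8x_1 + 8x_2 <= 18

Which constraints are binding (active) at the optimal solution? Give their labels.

Vertices and C = 2x_1 + 9x_2:
  (0, 0) → C = 0
  (0, 9/4) → C = 81/4
  (9/4, 0) → C = 9/2

The maximum is at (0, 9/4). Substituting into each constraint, equality holds for (i) and (v); the remaining constraints have slack.

(i) and (v)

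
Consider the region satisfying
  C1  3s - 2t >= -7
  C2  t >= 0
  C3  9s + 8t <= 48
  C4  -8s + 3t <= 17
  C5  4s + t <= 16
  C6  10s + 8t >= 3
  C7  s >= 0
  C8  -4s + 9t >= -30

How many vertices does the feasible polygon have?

Intersecting each pair of boundary lines and keeping only the points that satisfy every inequality leaves:
  (20/21, 69/14)
  (0, 7/2)
  (4, 0)
  (3/10, 0)
  (80/23, 48/23)
  (0, 3/8)

6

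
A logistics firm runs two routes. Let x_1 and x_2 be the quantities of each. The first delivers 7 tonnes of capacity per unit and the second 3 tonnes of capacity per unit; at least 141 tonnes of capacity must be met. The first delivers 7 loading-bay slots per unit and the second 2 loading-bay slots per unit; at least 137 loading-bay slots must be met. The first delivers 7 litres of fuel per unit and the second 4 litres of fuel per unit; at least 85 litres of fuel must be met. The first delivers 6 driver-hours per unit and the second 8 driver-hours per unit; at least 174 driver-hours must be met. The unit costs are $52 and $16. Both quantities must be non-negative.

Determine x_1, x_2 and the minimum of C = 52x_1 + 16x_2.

x_1 = 17, x_2 = 9, minimum C = 1028

Corner points and C = 52x_1 + 16x_2:
  (0, 137/2) → C = 1096
  (29, 0) → C = 1508
  (17, 9) → C = 1028
The feasible region is unbounded (it extends along (0, 1), (1, 0)), but C strictly increases along every unbounded feasible direction, so there is no improving ray and the minimum is attained at a vertex.

The optimum lies where 7x_1 + 2x_2 = 137 and 6x_1 + 8x_2 = 174.
Solving simultaneously gives x_1 = 17, x_2 = 9.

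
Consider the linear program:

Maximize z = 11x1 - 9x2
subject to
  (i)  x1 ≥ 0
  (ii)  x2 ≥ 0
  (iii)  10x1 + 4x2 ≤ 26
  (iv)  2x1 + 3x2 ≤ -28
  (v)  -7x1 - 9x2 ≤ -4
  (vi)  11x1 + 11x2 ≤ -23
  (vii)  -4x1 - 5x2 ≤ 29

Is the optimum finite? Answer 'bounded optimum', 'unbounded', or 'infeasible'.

The boundaries 11x1 + 11x2 = -23 and -4x1 - 5x2 = 29 meet at (204/11, -227/11), but that point violates x2 ≥ 0. Every candidate vertex is excluded by some other constraint, so the feasible region is empty.

infeasible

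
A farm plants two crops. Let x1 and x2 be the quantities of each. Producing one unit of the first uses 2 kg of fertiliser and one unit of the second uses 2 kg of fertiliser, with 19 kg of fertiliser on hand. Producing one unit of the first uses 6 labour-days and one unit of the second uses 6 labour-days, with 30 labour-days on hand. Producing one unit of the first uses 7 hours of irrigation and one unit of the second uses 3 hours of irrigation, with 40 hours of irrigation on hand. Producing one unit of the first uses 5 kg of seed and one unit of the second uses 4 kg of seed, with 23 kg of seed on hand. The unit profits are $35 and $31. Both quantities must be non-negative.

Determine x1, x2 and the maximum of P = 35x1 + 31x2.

x1 = 3, x2 = 2, maximum P = 167

Feasible corners and P = 35x1 + 31x2:
  (0, 0) → P = 0
  (0, 5) → P = 155
  (23/5, 0) → P = 161
  (3, 2) → P = 167

At the optimal vertex, 6x1 + 6x2 = 30 and 5x1 + 4x2 = 23.
Solving simultaneously gives x1 = 3, x2 = 2.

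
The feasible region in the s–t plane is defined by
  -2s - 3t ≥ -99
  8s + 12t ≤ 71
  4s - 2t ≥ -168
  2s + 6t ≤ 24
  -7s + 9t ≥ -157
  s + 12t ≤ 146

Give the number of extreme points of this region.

5

Intersecting each pair of boundary lines and keeping only the points that satisfy every inequality leaves:
  (23/4, 25/12)
  (841/52, -253/52)
  (-83, -82)
  (-862/25, 376/25)
  (-98/3, 134/9)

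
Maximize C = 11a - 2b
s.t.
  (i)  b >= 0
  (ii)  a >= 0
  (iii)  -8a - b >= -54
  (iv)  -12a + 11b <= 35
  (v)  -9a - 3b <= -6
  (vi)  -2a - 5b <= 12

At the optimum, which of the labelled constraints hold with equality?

Feasible corners and C = 11a - 2b:
  (27/4, 0) → C = 297/4
  (2/3, 0) → C = 22/3
  (0, 35/11) → C = -70/11
  (0, 2) → C = -4
  (559/100, 232/25) → C = 4293/100

The maximum is at (27/4, 0). Substituting into each constraint, equality holds for (i) and (iii); the remaining constraints have slack.

(i) and (iii)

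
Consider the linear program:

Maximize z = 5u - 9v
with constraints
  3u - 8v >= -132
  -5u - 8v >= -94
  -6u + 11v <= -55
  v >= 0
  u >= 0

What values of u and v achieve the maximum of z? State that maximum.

Vertices and z = 5u - 9v:
  (1474/103, 289/103) → z = 4769/103
  (94/5, 0) → z = 94
  (55/6, 0) → z = 275/6

The binding constraints are -5u - 8v = -94 and v = 0.
Solving simultaneously gives u = 94/5, v = 0.

u = 94/5, v = 0, maximum z = 94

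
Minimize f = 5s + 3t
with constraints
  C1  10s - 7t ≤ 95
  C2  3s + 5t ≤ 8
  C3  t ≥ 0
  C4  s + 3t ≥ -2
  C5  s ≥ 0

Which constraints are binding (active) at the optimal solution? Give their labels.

C3 and C5

Vertices and f = 5s + 3t:
  (8/3, 0) → f = 40/3
  (0, 8/5) → f = 24/5
  (0, 0) → f = 0

The minimum is at (0, 0). Substituting into each constraint, equality holds for C3 and C5; the remaining constraints have slack.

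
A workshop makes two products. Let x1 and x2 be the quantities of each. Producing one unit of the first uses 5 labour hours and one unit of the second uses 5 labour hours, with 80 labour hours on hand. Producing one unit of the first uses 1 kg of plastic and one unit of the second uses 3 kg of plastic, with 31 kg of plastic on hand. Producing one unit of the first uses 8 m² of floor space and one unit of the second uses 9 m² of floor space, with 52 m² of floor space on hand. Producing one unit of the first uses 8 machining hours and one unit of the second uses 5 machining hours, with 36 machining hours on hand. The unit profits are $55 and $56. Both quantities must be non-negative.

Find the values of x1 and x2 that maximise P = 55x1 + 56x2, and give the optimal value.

Feasible corners and P = 55x1 + 56x2:
  (0, 0) → P = 0
  (0, 52/9) → P = 2912/9
  (9/2, 0) → P = 495/2
  (2, 4) → P = 334

At the optimal vertex, 8x1 + 9x2 = 52 and 8x1 + 5x2 = 36.
Solving simultaneously gives x1 = 2, x2 = 4.

x1 = 2, x2 = 4, maximum P = 334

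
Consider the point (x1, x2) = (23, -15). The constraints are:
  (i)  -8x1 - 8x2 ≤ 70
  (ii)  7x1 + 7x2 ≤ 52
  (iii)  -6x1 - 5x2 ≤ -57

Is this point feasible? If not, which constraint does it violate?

not feasible — violates (ii)

Constraint (ii): 7x1 + 7x2 = 56, which is not ≤ 52. All other constraints are satisfied.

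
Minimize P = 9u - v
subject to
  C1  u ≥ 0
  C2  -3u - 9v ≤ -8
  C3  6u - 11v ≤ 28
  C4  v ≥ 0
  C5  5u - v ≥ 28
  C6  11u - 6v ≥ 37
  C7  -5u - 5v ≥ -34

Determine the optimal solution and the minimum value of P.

Feasible corners and P = 9u - v:
  (40/7, 4/7) → P = 356/7
  (514/85, 64/85) → P = 4562/85
  (29/5, 1) → P = 256/5

The binding constraints are 6u - 11v = 28 and 5u - v = 28.
Solving simultaneously gives u = 40/7, v = 4/7.

u = 40/7, v = 4/7, minimum P = 356/7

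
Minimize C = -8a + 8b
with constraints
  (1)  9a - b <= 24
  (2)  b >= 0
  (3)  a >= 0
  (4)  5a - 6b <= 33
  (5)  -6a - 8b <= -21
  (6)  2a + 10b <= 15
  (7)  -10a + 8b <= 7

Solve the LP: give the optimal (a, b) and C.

The binding constraints are 9a - b = 24 and -6a - 8b = -21.
Solving simultaneously gives a = 71/26, b = 15/26.

a = 71/26, b = 15/26, minimum C = -224/13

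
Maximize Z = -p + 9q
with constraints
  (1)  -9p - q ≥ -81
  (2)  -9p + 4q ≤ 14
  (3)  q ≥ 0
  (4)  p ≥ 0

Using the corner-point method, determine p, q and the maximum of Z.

Vertices and Z = -p + 9q:
  (62/9, 19) → Z = 1477/9
  (9, 0) → Z = -9
  (0, 7/2) → Z = 63/2
  (0, 0) → Z = 0

p = 62/9, q = 19, maximum Z = 1477/9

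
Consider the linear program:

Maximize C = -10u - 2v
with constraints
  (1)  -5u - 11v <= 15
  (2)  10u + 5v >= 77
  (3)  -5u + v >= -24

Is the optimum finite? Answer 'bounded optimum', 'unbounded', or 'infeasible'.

From the feasible point (197/35, 29/7), moving in the direction (-5, 10) keeps every constraint satisfied while C increases without bound.

unbounded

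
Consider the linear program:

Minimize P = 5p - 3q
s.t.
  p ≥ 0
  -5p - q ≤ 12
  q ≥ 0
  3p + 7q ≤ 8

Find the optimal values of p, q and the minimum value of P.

p = 0, q = 8/7, minimum P = -24/7

The optimum lies where p = 0 and 3p + 7q = 8.
Solving simultaneously gives p = 0, q = 8/7.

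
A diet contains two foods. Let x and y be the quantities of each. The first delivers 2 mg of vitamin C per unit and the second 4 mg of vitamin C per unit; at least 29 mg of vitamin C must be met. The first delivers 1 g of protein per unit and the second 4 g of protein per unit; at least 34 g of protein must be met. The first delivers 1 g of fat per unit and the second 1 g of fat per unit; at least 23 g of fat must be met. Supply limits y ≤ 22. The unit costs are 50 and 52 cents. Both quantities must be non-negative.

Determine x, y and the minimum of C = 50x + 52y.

x = 58/3, y = 11/3, minimum C = 3472/3

Extreme points and C = 50x + 52y:
  (34, 0) → C = 1700
  (58/3, 11/3) → C = 3472/3
  (1, 22) → C = 1194
The feasible region is unbounded (it extends along (1, 0)), but C strictly increases along every unbounded feasible direction, so there is no improving ray and the minimum is attained at a vertex.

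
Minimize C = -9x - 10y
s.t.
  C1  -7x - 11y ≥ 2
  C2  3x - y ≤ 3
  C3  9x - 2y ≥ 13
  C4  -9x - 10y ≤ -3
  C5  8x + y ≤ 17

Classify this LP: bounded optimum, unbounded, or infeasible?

infeasible

The boundaries -7x - 11y = 2 and -9x - 10y = -3 meet at (53/29, -39/29), but that point violates 3x - y ≤ 3. Every candidate vertex is excluded by some other constraint, so the feasible region is empty.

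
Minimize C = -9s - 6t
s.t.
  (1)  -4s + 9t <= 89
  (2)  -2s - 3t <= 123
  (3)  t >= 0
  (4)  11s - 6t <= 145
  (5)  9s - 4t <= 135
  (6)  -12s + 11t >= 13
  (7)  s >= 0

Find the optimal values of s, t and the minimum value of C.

s = 431/32, t = 127/8, minimum C = -6927/32

Vertices and C = -9s - 6t:
  (431/32, 127/8) → C = -6927/32
  (0, 89/9) → C = -178/3
  (0, 13/11) → C = -78/11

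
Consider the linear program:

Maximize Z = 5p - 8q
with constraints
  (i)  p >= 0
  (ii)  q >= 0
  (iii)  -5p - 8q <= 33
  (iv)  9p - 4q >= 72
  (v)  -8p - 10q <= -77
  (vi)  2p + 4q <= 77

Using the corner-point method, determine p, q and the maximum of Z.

Extreme points and Z = 5p - 8q:
  (77/8, 0) → Z = 385/8
  (77/2, 0) → Z = 385/2
  (514/61, 117/122) → Z = 2102/61
  (149/11, 549/44) → Z = -353/11

p = 77/2, q = 0, maximum Z = 385/2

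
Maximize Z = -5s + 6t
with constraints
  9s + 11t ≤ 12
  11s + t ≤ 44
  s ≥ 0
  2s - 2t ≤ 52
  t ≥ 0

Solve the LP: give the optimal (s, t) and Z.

s = 0, t = 12/11, maximum Z = 72/11

Extreme points and Z = -5s + 6t:
  (0, 12/11) → Z = 72/11
  (4/3, 0) → Z = -20/3
  (0, 0) → Z = 0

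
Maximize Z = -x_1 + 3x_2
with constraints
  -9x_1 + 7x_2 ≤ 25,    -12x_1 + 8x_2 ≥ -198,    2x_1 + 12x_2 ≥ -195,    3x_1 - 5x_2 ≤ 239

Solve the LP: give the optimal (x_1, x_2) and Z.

Vertices and Z = -x_1 + 3x_2:
  (793/6, 347/2) → Z = 1165/3
  (-1665/122, -1705/122) → Z = -1725/61
  (51/10, -171/10) → Z = -282/5

x_1 = 793/6, x_2 = 347/2, maximum Z = 1165/3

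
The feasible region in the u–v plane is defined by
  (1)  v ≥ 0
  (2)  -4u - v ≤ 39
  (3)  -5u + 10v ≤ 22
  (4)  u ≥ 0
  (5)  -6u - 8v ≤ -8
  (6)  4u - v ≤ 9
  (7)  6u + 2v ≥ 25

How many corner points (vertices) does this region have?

3

Pairwise boundary intersections that survive every other constraint:
  (16/5, 19/5)
  (103/35, 257/70)
  (43/14, 23/7)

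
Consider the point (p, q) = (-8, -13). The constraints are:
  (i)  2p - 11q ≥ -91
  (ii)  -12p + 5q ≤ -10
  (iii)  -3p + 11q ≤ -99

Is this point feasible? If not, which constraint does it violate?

Constraint (ii): -12p + 5q = 31, which is not ≤ -10. All other constraints are satisfied.

not feasible — violates (ii)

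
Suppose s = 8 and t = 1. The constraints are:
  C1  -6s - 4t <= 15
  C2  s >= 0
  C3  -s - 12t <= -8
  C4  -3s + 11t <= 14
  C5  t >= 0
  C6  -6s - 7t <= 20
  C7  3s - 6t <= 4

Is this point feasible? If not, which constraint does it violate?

not feasible — violates C7

Constraint C7: 3s - 6t = 18, which is not ≤ 4. All other constraints are satisfied.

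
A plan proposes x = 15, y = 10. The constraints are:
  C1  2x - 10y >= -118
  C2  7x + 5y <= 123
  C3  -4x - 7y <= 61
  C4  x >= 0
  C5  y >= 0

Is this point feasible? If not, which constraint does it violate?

not feasible — violates C2

Constraint C2: 7x + 5y = 155, which is not ≤ 123. All other constraints are satisfied.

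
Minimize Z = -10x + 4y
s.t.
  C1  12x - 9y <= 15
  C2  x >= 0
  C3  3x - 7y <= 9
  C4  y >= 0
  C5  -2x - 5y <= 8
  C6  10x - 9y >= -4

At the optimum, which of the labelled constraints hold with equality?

C1 and C6

Vertices and Z = -10x + 4y:
  (5/4, 0) → Z = -25/2
  (19/2, 11) → Z = -51
  (0, 0) → Z = 0
  (0, 4/9) → Z = 16/9

The minimum is at (19/2, 11). Substituting into each constraint, equality holds for C1 and C6; the remaining constraints have slack.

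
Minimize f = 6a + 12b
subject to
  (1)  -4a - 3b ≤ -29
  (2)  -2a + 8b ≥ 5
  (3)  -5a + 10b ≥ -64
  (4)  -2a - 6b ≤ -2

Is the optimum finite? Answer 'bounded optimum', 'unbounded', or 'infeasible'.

bounded optimum

Feasible corners and f = 6a + 12b:
  (217/38, 39/19) → f = 1119/19
  (281/10, 153/20) → f = 1302/5
The feasible region has finitely many vertices and no improving ray; the minimum is 1119/19 at (217/38, 39/19).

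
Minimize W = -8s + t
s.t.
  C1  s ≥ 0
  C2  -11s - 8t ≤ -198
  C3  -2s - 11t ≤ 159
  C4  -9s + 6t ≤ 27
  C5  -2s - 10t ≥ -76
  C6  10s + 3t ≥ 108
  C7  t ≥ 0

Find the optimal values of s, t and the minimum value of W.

s = 38, t = 0, minimum W = -304

Extreme points and W = -8s + t:
  (686/47, 220/47) → W = -5268/47
  (18, 0) → W = -144
  (38, 0) → W = -304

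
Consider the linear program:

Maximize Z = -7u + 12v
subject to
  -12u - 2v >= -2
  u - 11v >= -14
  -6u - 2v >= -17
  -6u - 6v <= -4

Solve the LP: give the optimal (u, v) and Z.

Vertices and Z = -7u + 12v:
  (-3/67, 85/67) → Z = 1041/67
  (1/15, 3/5) → Z = 101/15
  (-5/9, 11/9) → Z = 167/9

The binding constraints are u - 11v = -14 and -6u - 6v = -4.
Solving simultaneously gives u = -5/9, v = 11/9.

u = -5/9, v = 11/9, maximum Z = 167/9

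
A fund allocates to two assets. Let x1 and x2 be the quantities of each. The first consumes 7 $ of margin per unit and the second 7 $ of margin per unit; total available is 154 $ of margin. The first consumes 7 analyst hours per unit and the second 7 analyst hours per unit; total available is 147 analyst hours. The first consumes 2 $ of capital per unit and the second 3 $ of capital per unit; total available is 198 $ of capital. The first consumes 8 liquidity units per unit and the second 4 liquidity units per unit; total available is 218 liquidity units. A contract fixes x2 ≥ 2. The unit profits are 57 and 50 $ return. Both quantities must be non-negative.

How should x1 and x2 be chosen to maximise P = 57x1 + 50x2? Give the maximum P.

x1 = 19, x2 = 2, maximum P = 1183

Vertices and P = 57x1 + 50x2:
  (0, 21) → P = 1050
  (0, 2) → P = 100
  (19, 2) → P = 1183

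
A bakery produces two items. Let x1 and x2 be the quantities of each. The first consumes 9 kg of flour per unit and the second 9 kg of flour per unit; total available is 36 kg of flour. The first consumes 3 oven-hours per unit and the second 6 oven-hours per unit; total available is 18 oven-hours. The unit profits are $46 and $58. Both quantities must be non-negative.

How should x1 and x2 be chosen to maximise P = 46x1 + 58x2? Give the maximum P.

x1 = 2, x2 = 2, maximum P = 208

Corner points and P = 46x1 + 58x2:
  (0, 0) → P = 0
  (0, 3) → P = 174
  (4, 0) → P = 184
  (2, 2) → P = 208

The binding constraints are 9x1 + 9x2 = 36 and 3x1 + 6x2 = 18.
Solving simultaneously gives x1 = 2, x2 = 2.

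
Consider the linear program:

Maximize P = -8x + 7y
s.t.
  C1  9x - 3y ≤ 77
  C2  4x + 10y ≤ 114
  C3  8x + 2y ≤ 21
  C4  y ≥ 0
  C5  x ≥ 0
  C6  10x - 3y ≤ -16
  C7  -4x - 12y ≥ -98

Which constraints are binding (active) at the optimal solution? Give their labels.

C5 and C7

Vertices and P = -8x + 7y:
  (31/44, 169/22) → P = 1059/22
  (7/11, 175/22) → P = 1113/22
  (0, 16/3) → P = 112/3
  (0, 49/6) → P = 343/6

The maximum is at (0, 49/6). Substituting into each constraint, equality holds for C5 and C7; the remaining constraints have slack.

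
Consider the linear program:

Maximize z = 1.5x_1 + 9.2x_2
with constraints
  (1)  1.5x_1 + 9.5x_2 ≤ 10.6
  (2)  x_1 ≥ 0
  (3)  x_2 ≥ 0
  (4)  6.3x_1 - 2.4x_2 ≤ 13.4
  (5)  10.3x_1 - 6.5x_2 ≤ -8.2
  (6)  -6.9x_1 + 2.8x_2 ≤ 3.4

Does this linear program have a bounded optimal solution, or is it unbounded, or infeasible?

infeasible

The boundaries 1.5x_1 + 9.5x_2 = 10.6 and x_1 = 0 meet at (0, 106/95), but that point violates 10.3x_1 - 6.5x_2 ≤ -8.2. Every candidate vertex is excluded by some other constraint, so the feasible region is empty.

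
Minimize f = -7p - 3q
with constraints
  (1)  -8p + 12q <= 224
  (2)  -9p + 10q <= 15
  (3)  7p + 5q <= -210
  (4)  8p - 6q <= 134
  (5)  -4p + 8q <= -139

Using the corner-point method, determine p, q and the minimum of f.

The feasible region is unbounded (it extends along (-3, -4), (-10, -9)), but f strictly increases along every unbounded feasible direction, so there is no improving ray and the minimum is attained at a vertex.

The optimum lies where 7p + 5q = -210 and 8p - 6q = 134.
Solving simultaneously gives p = -295/41, q = -1309/41.

p = -295/41, q = -1309/41, minimum f = 5992/41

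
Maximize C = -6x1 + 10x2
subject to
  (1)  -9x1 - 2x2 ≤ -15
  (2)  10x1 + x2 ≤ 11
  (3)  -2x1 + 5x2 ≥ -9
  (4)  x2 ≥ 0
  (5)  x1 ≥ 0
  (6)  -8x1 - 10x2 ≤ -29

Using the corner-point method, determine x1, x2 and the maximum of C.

x1 = 0, x2 = 11, maximum C = 110

Feasible corners and C = -6x1 + 10x2:
  (7/11, 51/11) → C = 468/11
  (0, 15/2) → C = 75
  (0, 11) → C = 110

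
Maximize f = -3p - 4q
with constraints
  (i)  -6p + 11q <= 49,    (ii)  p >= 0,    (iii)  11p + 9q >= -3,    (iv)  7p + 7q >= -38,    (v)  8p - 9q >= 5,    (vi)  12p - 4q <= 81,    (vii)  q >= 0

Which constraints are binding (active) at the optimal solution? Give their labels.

Feasible corners and f = -3p - 4q:
  (709/76, 147/19) → f = -4479/76
  (5/8, 0) → f = -15/8
  (27/4, 0) → f = -81/4

The maximum is at (5/8, 0). Substituting into each constraint, equality holds for (v) and (vii); the remaining constraints have slack.

(v) and (vii)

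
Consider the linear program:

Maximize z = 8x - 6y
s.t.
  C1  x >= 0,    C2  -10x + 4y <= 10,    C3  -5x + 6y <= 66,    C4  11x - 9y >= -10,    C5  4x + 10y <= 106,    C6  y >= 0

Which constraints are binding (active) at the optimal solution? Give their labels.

Vertices and z = 8x - 6y:
  (0, 10/9) → z = -20/3
  (0, 0) → z = 0
  (427/73, 603/73) → z = -202/73
  (53/2, 0) → z = 212

The maximum is at (53/2, 0). Substituting into each constraint, equality holds for C5 and C6; the remaining constraints have slack.

C5 and C6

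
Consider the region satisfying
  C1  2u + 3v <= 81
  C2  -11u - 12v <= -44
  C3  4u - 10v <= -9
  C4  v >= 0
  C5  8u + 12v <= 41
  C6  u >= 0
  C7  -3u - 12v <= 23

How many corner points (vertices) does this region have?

Intersecting each pair of boundary lines and keeping only the points that satisfy every inequality leaves:
  (166/79, 275/158)
  (1, 11/4)
  (151/64, 59/32)

3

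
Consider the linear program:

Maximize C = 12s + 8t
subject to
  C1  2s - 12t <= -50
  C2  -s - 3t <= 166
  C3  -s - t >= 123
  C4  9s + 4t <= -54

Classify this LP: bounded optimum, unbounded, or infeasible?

bounded optimum

Corner points and C = 12s + 8t:
  (-119, -47/3) → C = -4660/3
  (-109, -14) → C = -1420
The feasible region has finitely many vertices and no improving ray; the maximum is -1420 at (-109, -14).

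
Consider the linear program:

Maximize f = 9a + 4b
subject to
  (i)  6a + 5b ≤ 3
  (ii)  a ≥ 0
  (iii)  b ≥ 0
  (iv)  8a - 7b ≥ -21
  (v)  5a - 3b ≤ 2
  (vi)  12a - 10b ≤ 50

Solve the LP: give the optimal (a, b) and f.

a = 19/43, b = 3/43, maximum f = 183/43

Feasible corners and f = 9a + 4b:
  (0, 3/5) → f = 12/5
  (19/43, 3/43) → f = 183/43
  (0, 0) → f = 0
  (2/5, 0) → f = 18/5

The optimum lies where 6a + 5b = 3 and 5a - 3b = 2.
Solving simultaneously gives a = 19/43, b = 3/43.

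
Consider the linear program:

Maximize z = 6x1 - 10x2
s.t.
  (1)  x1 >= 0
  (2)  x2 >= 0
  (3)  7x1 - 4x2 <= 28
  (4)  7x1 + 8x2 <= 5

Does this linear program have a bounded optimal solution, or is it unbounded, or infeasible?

bounded optimum

Corner points and z = 6x1 - 10x2:
  (0, 0) → z = 0
  (0, 5/8) → z = -25/4
  (5/7, 0) → z = 30/7
The feasible region has finitely many vertices and no improving ray; the maximum is 30/7 at (5/7, 0).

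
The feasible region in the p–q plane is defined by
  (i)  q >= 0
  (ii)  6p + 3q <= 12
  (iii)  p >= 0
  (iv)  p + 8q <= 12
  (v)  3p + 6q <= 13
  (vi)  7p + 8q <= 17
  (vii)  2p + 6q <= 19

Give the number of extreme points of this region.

5

The feasible vertices (each the meet of two boundaries and inside every other half-plane) are:
  (2, 0)
  (0, 0)
  (5/3, 2/3)
  (0, 3/2)
  (5/6, 67/48)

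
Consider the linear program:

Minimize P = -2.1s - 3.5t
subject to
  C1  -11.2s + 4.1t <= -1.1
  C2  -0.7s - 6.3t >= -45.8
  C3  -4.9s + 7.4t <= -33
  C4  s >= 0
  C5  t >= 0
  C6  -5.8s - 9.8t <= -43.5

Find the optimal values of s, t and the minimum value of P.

Feasible corners and P = -2.1s - 3.5t:
  (54682/3605, 2876/515) → P = -132353/2575
  (458/7, 0) → P = -687/5
  (32265/4547, 2175/9094) → P = -286251/18188
  (15/2, 0) → P = -63/4

At the optimal vertex, -0.7s - 6.3t = -45.8 and t = 0.
Solving simultaneously gives s = 458/7, t = 0.

s = 458/7, t = 0, minimum P = -687/5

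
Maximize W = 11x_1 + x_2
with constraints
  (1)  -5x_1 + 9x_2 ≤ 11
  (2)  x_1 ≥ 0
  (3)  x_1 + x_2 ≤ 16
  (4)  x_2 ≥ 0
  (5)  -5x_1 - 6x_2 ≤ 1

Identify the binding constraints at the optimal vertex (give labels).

(3) and (4)

Vertices and W = 11x_1 + x_2:
  (0, 11/9) → W = 11/9
  (19/2, 13/2) → W = 111
  (0, 0) → W = 0
  (16, 0) → W = 176

The maximum is at (16, 0). Substituting into each constraint, equality holds for (3) and (4); the remaining constraints have slack.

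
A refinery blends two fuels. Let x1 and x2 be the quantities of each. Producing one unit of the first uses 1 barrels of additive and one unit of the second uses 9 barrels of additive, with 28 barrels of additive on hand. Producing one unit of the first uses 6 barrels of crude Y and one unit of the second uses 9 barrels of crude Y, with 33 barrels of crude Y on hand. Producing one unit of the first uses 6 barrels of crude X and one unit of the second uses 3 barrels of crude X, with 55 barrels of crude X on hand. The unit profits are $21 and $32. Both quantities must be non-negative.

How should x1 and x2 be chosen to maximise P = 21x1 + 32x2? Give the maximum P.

x1 = 1, x2 = 3, maximum P = 117

Corner points and P = 21x1 + 32x2:
  (0, 0) → P = 0
  (0, 28/9) → P = 896/9
  (11/2, 0) → P = 231/2
  (1, 3) → P = 117

The binding constraints are x1 + 9x2 = 28 and 6x1 + 9x2 = 33.
Solving simultaneously gives x1 = 1, x2 = 3.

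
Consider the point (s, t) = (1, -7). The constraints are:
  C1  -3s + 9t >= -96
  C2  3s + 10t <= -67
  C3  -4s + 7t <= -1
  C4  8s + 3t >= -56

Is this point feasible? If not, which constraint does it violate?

feasible

C1: -66 ≥ -96 ✓
C2: -67 ≤ -67 ✓
C3: -53 ≤ -1 ✓
C4: -13 ≥ -56 ✓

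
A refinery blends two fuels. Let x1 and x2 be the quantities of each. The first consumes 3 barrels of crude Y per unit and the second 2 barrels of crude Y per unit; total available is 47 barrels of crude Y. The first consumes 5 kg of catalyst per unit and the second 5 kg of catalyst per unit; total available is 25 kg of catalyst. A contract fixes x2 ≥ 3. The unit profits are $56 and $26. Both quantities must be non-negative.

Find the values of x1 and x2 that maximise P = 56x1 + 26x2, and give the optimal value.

x1 = 2, x2 = 3, maximum P = 190

Extreme points and P = 56x1 + 26x2:
  (0, 5) → P = 130
  (0, 3) → P = 78
  (2, 3) → P = 190

The binding constraints are 5x1 + 5x2 = 25 and x2 = 3.
Solving simultaneously gives x1 = 2, x2 = 3.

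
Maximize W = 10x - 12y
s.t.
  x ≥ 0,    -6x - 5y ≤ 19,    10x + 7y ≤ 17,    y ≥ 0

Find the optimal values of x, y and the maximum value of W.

x = 17/10, y = 0, maximum W = 17

Extreme points and W = 10x - 12y:
  (0, 17/7) → W = -204/7
  (0, 0) → W = 0
  (17/10, 0) → W = 17

The binding constraints are 10x + 7y = 17 and y = 0.
Solving simultaneously gives x = 17/10, y = 0.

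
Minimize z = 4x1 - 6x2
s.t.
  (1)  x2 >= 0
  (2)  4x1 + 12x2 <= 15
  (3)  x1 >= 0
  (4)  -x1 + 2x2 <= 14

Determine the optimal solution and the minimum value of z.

x1 = 0, x2 = 5/4, minimum z = -15/2

Extreme points and z = 4x1 - 6x2:
  (15/4, 0) → z = 15
  (0, 0) → z = 0
  (0, 5/4) → z = -15/2

The optimum lies where 4x1 + 12x2 = 15 and x1 = 0.
Solving simultaneously gives x1 = 0, x2 = 5/4.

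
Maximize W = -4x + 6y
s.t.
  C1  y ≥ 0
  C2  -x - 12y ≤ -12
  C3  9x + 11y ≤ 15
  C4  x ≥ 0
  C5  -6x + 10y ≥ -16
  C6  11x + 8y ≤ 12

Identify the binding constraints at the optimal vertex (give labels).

C3 and C4

Extreme points and W = -4x + 6y:
  (0, 1) → W = 6
  (12/31, 30/31) → W = 132/31
  (0, 15/11) → W = 90/11
  (12/49, 57/49) → W = 6

The maximum is at (0, 15/11). Substituting into each constraint, equality holds for C3 and C4; the remaining constraints have slack.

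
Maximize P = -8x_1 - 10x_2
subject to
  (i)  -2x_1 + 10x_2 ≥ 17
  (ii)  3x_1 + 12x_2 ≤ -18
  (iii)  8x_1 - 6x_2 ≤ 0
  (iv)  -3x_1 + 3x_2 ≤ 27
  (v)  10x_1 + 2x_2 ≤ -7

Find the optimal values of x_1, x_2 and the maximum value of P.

x_1 = -73/8, x_2 = -1/8, maximum P = 297/4

Extreme points and P = -8x_1 - 10x_2:
  (-64/9, 5/18) → P = 487/9
  (-73/8, -1/8) → P = 297/4
  (-42/5, 3/5) → P = 306/5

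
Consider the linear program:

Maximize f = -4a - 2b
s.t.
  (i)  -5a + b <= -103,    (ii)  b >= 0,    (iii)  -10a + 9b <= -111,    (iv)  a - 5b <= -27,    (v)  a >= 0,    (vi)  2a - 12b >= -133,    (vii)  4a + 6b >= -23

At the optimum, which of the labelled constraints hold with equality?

(i) and (iv)

Feasible corners and f = -4a - 2b:
  (816/35, 95/7) → f = -602/5
  (271/12, 119/12) → f = -661/6
  (843/34, 776/51) → f = -6610/51
  (341/2, 79/2) → f = -761

The maximum is at (271/12, 119/12). Substituting into each constraint, equality holds for (i) and (iv); the remaining constraints have slack.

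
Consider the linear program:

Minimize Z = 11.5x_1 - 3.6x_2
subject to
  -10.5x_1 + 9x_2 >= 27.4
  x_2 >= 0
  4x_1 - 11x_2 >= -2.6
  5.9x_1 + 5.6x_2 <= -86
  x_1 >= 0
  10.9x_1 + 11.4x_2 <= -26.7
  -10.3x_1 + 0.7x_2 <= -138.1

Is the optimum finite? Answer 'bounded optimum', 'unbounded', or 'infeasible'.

infeasible

The boundaries 10.9x_1 + 11.4x_2 = -26.7 and -10.3x_1 + 0.7x_2 = -138.1 meet at (31113/2501, -35606/2501), but that point violates -10.5x_1 + 9x_2 ≥ 27.4. Every candidate vertex is excluded by some other constraint, so the feasible region is empty.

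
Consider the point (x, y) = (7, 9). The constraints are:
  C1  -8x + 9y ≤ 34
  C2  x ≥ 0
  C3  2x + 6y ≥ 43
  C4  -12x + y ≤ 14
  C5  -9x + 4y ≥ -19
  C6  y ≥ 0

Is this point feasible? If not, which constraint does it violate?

Constraint C5: -9x + 4y = -27, which is not ≥ -19. All other constraints are satisfied.

not feasible — violates C5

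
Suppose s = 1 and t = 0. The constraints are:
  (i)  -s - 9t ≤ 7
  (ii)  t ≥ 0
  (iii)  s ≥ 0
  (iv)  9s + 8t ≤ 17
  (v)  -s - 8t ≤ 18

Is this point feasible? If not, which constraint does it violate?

feasible

(i): -1 ≤ 7 ✓
(ii): 0 ≥ 0 ✓
(iii): 1 ≥ 0 ✓
(iv): 9 ≤ 17 ✓
(v): -1 ≤ 18 ✓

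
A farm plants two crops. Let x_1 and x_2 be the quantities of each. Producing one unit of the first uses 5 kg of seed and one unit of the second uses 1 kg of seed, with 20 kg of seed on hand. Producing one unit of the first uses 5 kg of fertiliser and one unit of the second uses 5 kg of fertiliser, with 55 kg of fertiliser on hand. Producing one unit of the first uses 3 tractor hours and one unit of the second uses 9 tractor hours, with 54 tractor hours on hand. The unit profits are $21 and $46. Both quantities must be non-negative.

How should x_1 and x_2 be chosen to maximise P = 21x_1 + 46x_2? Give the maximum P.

x_1 = 3, x_2 = 5, maximum P = 293

At the optimal vertex, 5x_1 + x_2 = 20 and 3x_1 + 9x_2 = 54.
Solving simultaneously gives x_1 = 3, x_2 = 5.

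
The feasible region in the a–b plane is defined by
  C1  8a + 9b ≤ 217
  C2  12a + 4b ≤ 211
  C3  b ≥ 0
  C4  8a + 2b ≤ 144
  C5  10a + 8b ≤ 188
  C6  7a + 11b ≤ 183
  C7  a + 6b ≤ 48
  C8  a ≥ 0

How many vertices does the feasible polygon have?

5

The feasible vertices (each the meet of two boundaries and inside every other half-plane) are:
  (211/12, 0)
  (117/7, 73/28)
  (0, 0)
  (186/13, 73/13)
  (0, 8)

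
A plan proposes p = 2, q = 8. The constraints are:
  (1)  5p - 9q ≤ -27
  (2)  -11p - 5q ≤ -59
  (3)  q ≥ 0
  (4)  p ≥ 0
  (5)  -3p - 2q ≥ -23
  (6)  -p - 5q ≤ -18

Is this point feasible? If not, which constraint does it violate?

(1): -62 ≤ -27 ✓
(2): -62 ≤ -59 ✓
(3): 8 ≥ 0 ✓
(4): 2 ≥ 0 ✓
(5): -22 ≥ -23 ✓
(6): -42 ≤ -18 ✓

feasible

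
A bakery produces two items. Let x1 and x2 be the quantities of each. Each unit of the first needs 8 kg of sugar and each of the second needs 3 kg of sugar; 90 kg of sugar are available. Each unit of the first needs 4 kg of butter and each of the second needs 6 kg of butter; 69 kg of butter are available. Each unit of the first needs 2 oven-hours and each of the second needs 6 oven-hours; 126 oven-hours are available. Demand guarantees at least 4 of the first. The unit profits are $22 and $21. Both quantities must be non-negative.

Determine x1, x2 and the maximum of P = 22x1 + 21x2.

Feasible corners and P = 22x1 + 21x2:
  (45/4, 0) → P = 495/2
  (4, 0) → P = 88
  (37/4, 16/3) → P = 631/2
  (4, 53/6) → P = 547/2

The optimum lies where 8x1 + 3x2 = 90 and 4x1 + 6x2 = 69.
Solving simultaneously gives x1 = 37/4, x2 = 16/3.

x1 = 37/4, x2 = 16/3, maximum P = 631/2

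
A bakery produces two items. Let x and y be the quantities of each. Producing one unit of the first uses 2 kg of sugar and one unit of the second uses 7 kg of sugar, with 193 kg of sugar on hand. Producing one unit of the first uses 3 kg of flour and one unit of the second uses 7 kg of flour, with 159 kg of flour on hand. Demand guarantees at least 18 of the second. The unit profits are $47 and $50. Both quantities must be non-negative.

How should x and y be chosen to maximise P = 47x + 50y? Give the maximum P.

The binding constraints are 3x + 7y = 159 and y = 18.
Solving simultaneously gives x = 11, y = 18.

x = 11, y = 18, maximum P = 1417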